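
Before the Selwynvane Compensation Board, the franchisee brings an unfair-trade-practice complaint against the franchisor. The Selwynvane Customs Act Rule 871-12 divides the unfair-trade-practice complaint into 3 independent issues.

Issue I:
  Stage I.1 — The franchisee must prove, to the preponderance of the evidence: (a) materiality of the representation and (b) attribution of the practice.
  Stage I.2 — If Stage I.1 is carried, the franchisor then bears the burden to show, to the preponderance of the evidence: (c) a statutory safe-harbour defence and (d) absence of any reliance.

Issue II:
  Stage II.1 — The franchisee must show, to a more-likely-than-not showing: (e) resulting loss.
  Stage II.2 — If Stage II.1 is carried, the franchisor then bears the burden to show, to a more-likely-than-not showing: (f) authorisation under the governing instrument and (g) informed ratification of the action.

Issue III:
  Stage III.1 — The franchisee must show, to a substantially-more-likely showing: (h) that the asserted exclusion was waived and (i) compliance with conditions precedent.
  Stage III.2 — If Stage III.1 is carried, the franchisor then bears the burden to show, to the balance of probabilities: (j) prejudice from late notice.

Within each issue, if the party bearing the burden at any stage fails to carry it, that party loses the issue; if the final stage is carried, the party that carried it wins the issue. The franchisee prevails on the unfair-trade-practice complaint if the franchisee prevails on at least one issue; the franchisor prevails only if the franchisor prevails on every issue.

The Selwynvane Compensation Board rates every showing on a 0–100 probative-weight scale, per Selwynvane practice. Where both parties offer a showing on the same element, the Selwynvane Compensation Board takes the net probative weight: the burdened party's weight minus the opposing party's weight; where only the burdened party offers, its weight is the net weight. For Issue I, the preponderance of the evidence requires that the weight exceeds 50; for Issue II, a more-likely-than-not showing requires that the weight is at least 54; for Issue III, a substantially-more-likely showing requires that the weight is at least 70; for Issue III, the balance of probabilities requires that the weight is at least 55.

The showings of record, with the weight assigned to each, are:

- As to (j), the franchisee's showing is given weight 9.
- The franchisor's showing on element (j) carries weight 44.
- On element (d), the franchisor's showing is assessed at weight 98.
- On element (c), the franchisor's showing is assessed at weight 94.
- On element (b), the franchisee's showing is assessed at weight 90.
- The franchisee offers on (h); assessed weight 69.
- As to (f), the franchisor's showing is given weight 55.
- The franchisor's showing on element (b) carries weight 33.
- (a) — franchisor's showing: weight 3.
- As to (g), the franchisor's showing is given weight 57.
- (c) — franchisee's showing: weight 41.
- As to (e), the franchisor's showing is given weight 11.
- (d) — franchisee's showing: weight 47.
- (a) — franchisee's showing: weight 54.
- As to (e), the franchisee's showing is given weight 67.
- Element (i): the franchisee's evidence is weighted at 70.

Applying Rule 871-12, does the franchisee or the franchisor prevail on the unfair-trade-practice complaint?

— Issue I —
Stage I.1 — burden on franchisee; standard: the preponderance of the evidence (weight exceeds 50).
    (a): 54 − 3 = 51 > 50 [met]
    (b): 90 − 33 = 57 > 50 [met]
  Stage I.1 is satisfied; the onus moves to the franchisor.
Stage I.2 — burden on franchisor; standard: the preponderance of the evidence (weight exceeds 50).
    (c): 94 − 41 = 53 > 50 [met]
    (d): 98 − 47 = 51 > 50 [met]
  All elements met at the final stage.
With every stage satisfied, the franchisor prevails on this issue.
— Issue II —
Stage II.1 — burden on franchisee; standard: a more-likely-than-not showing (weight is at least 54).
    (e): 67 − 11 = 56 ≥ 54 [met]
  The franchisee carries Stage II.1; the franchisor now bears the burden.
Stage II.2 — burden on franchisor; standard: a more-likely-than-not showing (weight is at least 54).
    (f): 55 ≥ 54 [met]
    (g): 57 ≥ 54 [met]
  All elements met at the final stage.
Every stage carried; the franchisor prevails on this issue.
— Issue III —
Stage III.1 — burden on franchisee; standard: a substantially-more-likely showing (weight is at least 70).
    (h): 69 < 70 [not met]
    (i): 70 ≥ 70 [met]
  The franchisee does not carry Stage III.1.
So the franchisor prevails on this issue.
Per-issue: Issue I → franchisor; Issue II → franchisor; Issue III → franchisor. The franchisee must prevail on at least one issue; overall, the franchisor prevails.

franchisor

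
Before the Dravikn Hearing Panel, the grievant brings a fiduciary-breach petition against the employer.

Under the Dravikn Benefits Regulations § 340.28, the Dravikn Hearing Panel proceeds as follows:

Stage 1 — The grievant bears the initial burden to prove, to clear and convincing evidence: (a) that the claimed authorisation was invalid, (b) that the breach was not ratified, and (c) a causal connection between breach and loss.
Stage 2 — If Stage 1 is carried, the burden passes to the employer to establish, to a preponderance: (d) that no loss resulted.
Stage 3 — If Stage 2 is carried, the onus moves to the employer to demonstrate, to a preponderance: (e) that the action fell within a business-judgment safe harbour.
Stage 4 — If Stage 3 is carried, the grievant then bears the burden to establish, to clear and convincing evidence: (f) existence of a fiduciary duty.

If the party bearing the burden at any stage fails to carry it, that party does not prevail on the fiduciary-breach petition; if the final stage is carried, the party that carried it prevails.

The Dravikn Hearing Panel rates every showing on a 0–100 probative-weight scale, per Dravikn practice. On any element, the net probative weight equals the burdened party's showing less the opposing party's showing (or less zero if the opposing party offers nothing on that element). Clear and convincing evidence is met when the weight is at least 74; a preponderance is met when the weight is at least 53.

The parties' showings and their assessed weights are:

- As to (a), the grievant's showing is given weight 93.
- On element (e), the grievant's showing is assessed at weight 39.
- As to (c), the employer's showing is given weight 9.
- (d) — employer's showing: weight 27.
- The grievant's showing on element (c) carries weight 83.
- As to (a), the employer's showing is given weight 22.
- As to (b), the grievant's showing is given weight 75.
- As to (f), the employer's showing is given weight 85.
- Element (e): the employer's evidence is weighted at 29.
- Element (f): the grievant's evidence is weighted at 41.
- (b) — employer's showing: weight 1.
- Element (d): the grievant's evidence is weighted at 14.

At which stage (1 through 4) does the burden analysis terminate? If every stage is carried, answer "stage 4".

stage 1

Stage 1 (grievant, clear and convincing evidence, weight is at least 74): (a) net 93−22=71 < 74 — fails; (b) net 75−1=74 ≥ 74 — meets; (c) net 83−9=74 ≥ 74 — meets.
  The grievant does not carry Stage 1.
The analysis ends at Stage 1; the employer prevails.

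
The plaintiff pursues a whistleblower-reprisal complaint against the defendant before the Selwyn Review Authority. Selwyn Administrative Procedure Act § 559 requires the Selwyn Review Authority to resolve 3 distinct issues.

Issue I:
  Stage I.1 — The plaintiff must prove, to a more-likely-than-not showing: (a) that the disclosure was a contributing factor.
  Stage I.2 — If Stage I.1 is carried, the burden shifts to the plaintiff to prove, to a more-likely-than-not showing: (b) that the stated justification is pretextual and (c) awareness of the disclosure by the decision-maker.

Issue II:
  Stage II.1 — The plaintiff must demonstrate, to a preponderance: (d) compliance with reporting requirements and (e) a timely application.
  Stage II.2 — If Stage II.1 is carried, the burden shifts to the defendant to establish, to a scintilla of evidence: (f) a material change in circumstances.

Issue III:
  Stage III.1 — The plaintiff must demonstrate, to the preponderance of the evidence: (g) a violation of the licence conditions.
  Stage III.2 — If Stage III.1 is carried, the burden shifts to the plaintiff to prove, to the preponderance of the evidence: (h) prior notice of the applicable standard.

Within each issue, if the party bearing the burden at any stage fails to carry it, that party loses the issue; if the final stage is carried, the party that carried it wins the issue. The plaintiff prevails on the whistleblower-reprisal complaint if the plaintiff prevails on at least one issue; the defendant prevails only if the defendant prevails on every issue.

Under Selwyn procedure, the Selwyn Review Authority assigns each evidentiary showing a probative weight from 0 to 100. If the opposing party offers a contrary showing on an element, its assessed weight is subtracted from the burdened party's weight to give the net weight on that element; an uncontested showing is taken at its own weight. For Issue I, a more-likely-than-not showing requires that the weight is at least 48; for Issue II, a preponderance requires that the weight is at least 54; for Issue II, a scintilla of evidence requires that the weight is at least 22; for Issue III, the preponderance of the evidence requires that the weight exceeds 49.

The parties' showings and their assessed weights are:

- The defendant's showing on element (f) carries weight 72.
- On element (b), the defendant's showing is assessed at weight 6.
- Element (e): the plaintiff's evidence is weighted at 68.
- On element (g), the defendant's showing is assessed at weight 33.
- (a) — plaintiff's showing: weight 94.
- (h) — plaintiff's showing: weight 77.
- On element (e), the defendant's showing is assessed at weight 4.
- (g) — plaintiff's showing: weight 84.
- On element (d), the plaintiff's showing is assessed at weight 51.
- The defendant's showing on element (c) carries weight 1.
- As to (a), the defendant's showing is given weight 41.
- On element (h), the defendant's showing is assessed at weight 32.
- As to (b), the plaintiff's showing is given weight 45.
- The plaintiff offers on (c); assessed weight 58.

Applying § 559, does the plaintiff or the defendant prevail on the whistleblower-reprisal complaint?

— Issue I —
Stage I.1 — burden on plaintiff; standard: a more-likely-than-not showing (weight is at least 48).
    (a): 94 − 41 = 53 ≥ 48 [met]
  All elements met. The plaintiff retains the burden for Stage I.2.
Stage I.2 — burden on plaintiff; standard: a more-likely-than-not showing (weight is at least 48).
    (b): 45 − 6 = 39 < 48 [not met]
    (c): 58 − 1 = 57 ≥ 48 [met]
  Stage I.2 not carried; the plaintiff fails its burden.
The analysis ends at Stage I.2; the defendant prevails on this issue.
— Issue II —
Stage II.1 — burden on plaintiff; standard: a preponderance (weight is at least 54).
    (d): 51 < 54 [not met]
    (e): 68 − 4 = 64 ≥ 54 [met]
  Not every element is met, so the plaintiff fails to carry Stage II.1.
So the defendant prevails on this issue.
— Issue III —
Stage III.1 — burden on plaintiff; standard: the preponderance of the evidence (weight exceeds 49).
    (g): 84 − 33 = 51 > 49 [met]
  Stage III.1 is satisfied; the plaintiff continues to bear the burden.
Stage III.2 — burden on plaintiff; standard: the preponderance of the evidence (weight exceeds 49).
    (h): 77 − 32 = 45 ≤ 49 [not met]
  The plaintiff does not carry Stage III.2.
The analysis ends at Stage III.2; the defendant prevails on this issue.
Per-issue: Issue I → defendant; Issue II → defendant; Issue III → defendant. The plaintiff must prevail on at least one issue; overall, the defendant prevails.

defendant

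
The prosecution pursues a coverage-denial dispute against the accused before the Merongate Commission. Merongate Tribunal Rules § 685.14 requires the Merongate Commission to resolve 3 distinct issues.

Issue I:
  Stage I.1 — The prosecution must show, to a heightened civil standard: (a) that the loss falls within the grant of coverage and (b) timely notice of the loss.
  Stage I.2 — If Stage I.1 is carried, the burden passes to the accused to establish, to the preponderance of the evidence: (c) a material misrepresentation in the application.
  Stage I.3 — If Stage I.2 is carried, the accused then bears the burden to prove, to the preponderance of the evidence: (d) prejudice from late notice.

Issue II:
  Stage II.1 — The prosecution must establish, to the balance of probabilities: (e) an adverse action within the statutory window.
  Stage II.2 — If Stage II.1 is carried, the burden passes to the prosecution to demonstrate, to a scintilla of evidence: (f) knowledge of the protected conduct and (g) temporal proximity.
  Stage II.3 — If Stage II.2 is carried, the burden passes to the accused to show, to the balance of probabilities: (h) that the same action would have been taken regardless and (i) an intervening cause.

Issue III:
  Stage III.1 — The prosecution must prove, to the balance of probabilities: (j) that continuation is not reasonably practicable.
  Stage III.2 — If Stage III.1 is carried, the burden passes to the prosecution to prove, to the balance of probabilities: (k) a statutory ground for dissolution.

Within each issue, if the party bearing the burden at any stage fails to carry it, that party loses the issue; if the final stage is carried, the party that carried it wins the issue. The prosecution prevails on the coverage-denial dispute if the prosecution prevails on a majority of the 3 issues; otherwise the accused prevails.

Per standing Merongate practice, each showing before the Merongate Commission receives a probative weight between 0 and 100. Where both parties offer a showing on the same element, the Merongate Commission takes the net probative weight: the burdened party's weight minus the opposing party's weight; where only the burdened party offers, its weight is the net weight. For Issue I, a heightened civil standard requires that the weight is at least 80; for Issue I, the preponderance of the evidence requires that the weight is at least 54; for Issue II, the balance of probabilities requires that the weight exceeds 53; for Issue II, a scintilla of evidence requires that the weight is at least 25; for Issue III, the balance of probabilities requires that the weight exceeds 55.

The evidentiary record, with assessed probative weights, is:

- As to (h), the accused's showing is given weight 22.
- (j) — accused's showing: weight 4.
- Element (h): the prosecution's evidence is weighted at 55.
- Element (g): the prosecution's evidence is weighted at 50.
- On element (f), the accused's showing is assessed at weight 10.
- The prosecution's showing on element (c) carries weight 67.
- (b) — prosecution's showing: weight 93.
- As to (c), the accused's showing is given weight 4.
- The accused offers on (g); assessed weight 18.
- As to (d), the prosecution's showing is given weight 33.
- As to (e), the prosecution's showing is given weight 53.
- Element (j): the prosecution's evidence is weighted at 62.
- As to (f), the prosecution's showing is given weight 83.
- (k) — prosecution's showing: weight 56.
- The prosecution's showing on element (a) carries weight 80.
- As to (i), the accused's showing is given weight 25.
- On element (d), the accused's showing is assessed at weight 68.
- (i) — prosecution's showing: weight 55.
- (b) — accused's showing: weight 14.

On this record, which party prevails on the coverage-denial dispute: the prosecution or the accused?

accused

— Issue I —
Stage I.1 — burden on prosecution; standard: a heightened civil standard (weight is at least 80).
    (a): 80 ≥ 80 [met]
    (b): 93 − 14 = 79 < 80 [not met]
  Stage I.1 not carried; the prosecution fails its burden.
So the accused prevails on this issue.
— Issue II —
At Stage II.1 the prosecution must meet the balance of probabilities (weight exceeds 53): on (e) the weight is 53, which does not exceed 53, so (e) does not meet the standard.
  Stage II.1 not carried; the prosecution fails its burden.
The analysis ends at Stage II.1; the accused prevails on this issue.
— Issue III —
At Stage III.1 the prosecution must meet the balance of probabilities (weight exceeds 55): on (j) the weight is 62 less the opposing 4 gives net 58, > 55, so (j) meets the standard.
  Stage III.1 is satisfied; the prosecution continues to bear the burden.
At Stage III.2 the prosecution must meet the balance of probabilities (weight exceeds 55): on (k) the weight is 56, which does exceed 55, so (k) meets the standard.
  Stage III.2 carried; the final stage is satisfied.
All stages carried — the prosecution prevails on this issue.
Per-issue: Issue I → accused; Issue II → accused; Issue III → prosecution. The prosecution must prevail on a majority of issues; overall, the accused prevails.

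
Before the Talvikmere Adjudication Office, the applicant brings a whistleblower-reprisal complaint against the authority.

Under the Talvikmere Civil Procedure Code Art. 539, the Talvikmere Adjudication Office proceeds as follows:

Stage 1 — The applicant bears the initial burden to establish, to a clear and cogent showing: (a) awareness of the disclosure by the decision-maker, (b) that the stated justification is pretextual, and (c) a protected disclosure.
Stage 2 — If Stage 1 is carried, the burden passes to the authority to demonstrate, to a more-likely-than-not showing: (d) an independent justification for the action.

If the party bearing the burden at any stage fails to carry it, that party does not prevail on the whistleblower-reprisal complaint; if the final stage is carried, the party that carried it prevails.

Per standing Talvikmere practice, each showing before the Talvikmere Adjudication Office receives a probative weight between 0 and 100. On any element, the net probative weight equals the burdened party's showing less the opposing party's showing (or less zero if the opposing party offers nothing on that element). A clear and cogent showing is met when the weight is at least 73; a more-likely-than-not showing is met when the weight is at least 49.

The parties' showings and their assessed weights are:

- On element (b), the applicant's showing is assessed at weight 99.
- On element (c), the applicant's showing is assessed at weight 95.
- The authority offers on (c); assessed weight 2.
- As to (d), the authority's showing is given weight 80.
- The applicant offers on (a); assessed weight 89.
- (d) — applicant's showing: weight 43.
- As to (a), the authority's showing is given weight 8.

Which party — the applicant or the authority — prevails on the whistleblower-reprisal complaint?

applicant

At Stage 1 the applicant must meet a clear and cogent showing (weight is at least 73): on (a) the weight is 89 less the opposing 8 gives net 81, which does reach 73, so (a) meets the standard; on (b) the weight is 99, ≥ 73, so (b) meets the standard; on (c) the weight is 95 less the opposing 2 gives net 93, which does reach 73, so (c) meets the standard.
  The applicant carries Stage 1; the authority now bears the burden.
At Stage 2 the authority must meet a more-likely-than-not showing (weight is at least 49): on (d) the weight is 80 less the opposing 43 gives net 37, < 49, so (d) does not meet the standard.
  Not every element is met, so the authority fails to carry Stage 2.
The applicant prevails.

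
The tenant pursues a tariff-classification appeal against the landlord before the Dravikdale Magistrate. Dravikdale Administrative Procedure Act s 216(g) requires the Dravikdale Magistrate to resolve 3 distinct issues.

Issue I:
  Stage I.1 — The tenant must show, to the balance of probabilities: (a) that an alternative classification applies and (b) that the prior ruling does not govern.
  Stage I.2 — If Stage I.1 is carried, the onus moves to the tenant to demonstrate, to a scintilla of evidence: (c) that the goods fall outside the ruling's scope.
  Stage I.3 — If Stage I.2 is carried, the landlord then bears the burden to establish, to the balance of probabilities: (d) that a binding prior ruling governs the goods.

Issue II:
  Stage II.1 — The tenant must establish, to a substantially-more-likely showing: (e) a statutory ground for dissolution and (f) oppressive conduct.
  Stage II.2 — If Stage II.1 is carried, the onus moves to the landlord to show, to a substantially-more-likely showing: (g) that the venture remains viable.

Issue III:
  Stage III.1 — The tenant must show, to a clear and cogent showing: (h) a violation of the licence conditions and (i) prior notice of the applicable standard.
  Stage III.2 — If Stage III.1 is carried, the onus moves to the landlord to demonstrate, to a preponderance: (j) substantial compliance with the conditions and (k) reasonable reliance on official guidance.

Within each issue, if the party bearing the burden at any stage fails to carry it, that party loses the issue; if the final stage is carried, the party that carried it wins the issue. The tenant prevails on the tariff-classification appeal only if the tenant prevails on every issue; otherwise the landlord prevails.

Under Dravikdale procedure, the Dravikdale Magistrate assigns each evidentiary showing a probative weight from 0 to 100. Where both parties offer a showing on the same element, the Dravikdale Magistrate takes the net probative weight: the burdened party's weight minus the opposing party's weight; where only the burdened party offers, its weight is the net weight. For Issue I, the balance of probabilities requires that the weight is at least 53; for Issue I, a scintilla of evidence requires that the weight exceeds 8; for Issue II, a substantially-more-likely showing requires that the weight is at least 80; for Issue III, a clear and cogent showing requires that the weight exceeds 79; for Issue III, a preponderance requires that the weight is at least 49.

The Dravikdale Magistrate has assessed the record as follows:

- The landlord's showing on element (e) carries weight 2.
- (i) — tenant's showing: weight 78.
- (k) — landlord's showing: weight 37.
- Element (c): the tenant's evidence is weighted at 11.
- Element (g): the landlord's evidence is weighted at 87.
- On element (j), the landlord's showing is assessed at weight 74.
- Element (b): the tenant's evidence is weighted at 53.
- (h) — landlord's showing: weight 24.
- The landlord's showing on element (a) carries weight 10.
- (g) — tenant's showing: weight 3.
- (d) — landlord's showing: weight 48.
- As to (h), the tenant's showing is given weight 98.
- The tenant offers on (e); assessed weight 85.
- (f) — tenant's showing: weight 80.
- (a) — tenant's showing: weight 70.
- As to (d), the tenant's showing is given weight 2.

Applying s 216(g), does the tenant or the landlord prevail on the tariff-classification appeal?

— Issue I —
At Stage I.1 the tenant must meet the balance of probabilities (weight is at least 53): on (a) the weight is 70 less the opposing 10 gives net 60, which does reach 53, so (a) meets the standard; on (b) the weight is 53, ≥ 53, so (b) meets the standard.
  All elements met. The tenant retains the burden for Stage I.2.
At Stage I.2 the tenant must meet a scintilla of evidence (weight exceeds 8): on (c) the weight is 11, which does exceed 8, so (c) meets the standard.
  Stage I.2 is satisfied; the onus moves to the landlord.
At Stage I.3 the landlord must meet the balance of probabilities (weight is at least 53): on (d) the weight is 48 less the opposing 2 gives net 46, which does not reach 53, so (d) does not meet the standard.
  Stage I.3 not carried; the landlord fails its burden.
So the tenant prevails on this issue.
— Issue II —
Stage II.1 — burden on tenant; standard: a substantially-more-likely showing (weight is at least 80).
    (e): 85 − 2 = 83 ≥ 80 [met]
    (f): 80 ≥ 80 [met]
  All elements met. The burden passes to the landlord.
Stage II.2 — burden on landlord; standard: a substantially-more-likely showing (weight is at least 80).
    (g): 87 − 3 = 84 ≥ 80 [met]
  All elements met at the final stage.
Every stage carried; the landlord prevails on this issue.
— Issue III —
Stage III.1 — burden on tenant; standard: a clear and cogent showing (weight exceeds 79).
    (h): 98 − 24 = 74 ≤ 79 [not met]
    (i): 78 ≤ 79 [not met]
  Stage III.1 not carried; the tenant fails its burden.
The landlord prevails on this issue.
Per-issue: Issue I → tenant; Issue II → landlord; Issue III → landlord. The tenant must prevail on every issue; overall, the landlord prevails.

landlord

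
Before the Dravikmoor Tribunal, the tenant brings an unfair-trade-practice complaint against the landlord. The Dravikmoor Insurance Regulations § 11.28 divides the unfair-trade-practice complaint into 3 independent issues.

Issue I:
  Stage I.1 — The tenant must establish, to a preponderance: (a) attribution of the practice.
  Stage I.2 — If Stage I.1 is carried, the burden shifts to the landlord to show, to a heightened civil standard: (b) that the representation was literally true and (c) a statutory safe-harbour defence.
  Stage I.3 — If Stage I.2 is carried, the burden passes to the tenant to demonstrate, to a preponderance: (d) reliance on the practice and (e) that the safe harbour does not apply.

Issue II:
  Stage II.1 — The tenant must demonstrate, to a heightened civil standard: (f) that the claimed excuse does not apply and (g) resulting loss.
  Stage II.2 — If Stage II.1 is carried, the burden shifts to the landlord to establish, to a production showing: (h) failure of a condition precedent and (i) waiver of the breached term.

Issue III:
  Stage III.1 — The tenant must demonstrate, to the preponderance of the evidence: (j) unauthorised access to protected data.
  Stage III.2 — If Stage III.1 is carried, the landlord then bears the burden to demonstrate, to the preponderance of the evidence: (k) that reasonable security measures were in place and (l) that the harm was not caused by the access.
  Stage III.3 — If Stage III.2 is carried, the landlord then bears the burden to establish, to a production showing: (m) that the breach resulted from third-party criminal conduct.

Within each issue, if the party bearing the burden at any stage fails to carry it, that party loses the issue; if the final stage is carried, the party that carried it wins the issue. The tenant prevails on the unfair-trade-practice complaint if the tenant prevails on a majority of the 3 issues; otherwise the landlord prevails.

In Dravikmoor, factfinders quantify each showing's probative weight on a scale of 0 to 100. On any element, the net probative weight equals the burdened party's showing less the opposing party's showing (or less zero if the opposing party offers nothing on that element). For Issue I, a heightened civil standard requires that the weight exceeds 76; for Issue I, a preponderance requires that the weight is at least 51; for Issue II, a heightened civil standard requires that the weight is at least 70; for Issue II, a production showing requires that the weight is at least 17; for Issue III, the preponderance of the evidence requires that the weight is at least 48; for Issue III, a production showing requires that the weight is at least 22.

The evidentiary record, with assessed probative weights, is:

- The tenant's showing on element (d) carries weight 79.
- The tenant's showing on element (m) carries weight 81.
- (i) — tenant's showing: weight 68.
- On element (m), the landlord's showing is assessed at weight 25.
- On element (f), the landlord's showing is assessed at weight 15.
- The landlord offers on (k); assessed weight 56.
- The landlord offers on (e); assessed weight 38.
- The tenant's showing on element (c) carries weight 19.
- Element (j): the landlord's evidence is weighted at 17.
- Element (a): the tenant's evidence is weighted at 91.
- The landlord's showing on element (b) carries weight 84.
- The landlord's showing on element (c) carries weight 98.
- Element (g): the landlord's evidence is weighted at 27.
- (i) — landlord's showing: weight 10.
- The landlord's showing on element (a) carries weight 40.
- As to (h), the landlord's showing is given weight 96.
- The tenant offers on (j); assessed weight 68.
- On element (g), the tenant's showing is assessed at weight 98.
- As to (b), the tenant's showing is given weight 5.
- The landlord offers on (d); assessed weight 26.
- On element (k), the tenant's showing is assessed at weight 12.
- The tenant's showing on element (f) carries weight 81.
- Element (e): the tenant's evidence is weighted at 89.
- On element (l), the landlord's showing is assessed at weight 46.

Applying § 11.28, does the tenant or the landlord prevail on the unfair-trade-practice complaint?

— Issue I —
Stage I.1 — burden on tenant; standard: a preponderance (weight is at least 51).
    (a): 91 − 40 = 51 ≥ 51 [met]
  The tenant carries Stage I.1; the landlord now bears the burden.
Stage I.2 — burden on landlord; standard: a heightened civil standard (weight exceeds 76).
    (b): 84 − 5 = 79 > 76 [met]
    (c): 98 − 19 = 79 > 76 [met]
  Stage I.2 carried; the burden shifts to the tenant.
Stage I.3 — burden on tenant; standard: a preponderance (weight is at least 51).
    (d): 79 − 26 = 53 ≥ 51 [met]
    (e): 89 − 38 = 51 ≥ 51 [met]
  The tenant carries the last stage.
Every stage carried; the tenant prevails on this issue.
— Issue II —
Stage II.1 — burden on tenant; standard: a heightened civil standard (weight is at least 70).
    (f): 81 − 15 = 66 < 70 [not met]
    (g): 98 − 27 = 71 ≥ 70 [met]
  The tenant does not carry Stage II.1.
The analysis ends at Stage II.1; the landlord prevails on this issue.
— Issue III —
Stage III.1 — burden on tenant; standard: the preponderance of the evidence (weight is at least 48).
    (j): 68 − 17 = 51 ≥ 48 [met]
  The tenant carries Stage III.1; the landlord now bears the burden.
Stage III.2 — burden on landlord; standard: the preponderance of the evidence (weight is at least 48).
    (k): 56 − 12 = 44 < 48 [not met]
    (l): 46 < 48 [not met]
  Not every element is met, so the landlord fails to carry Stage III.2.
So the tenant prevails on this issue.
Per-issue: Issue I → tenant; Issue II → landlord; Issue III → tenant. The tenant must prevail on a majority of issues; overall, the tenant prevails.

tenant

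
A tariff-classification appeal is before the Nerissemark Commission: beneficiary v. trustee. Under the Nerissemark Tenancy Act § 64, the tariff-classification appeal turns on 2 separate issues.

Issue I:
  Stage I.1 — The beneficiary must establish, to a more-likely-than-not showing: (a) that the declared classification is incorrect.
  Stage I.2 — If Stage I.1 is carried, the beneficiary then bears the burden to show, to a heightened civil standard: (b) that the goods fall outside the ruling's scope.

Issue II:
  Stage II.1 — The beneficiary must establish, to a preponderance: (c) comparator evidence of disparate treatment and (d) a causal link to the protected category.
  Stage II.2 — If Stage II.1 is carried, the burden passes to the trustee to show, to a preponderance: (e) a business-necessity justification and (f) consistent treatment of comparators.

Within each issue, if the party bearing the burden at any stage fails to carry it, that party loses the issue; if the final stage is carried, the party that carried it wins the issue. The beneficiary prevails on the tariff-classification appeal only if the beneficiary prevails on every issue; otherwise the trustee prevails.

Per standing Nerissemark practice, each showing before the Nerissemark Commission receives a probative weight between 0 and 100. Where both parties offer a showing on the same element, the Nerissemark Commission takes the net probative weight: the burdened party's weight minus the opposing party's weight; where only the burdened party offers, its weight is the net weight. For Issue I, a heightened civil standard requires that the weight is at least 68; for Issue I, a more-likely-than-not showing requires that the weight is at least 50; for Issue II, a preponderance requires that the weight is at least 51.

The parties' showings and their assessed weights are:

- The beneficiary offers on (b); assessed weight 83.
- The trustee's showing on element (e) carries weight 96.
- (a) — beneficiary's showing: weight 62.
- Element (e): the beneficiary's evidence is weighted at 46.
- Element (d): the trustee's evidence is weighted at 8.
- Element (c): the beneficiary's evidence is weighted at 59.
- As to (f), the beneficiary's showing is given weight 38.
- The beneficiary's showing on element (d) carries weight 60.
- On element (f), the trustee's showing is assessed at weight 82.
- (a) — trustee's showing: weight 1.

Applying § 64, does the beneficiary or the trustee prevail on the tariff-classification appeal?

— Issue I —
Stage I.1 — burden on beneficiary; standard: a more-likely-than-not showing (weight is at least 50).
    (a): 62 − 1 = 61 ≥ 50 [met]
  Stage I.1 carried; the burden remains with the beneficiary.
Stage I.2 — burden on beneficiary; standard: a heightened civil standard (weight is at least 68).
    (b): 83 ≥ 68 [met]
  Stage I.2 carried; the final stage is satisfied.
All stages carried — the beneficiary prevails on this issue.
— Issue II —
At Stage II.1 the beneficiary must meet a preponderance (weight is at least 51): on (c) the weight is 59, which does reach 51, so (c) meets the standard; on (d) the weight is 60 less the opposing 8 gives net 52, ≥ 51, so (d) meets the standard.
  Stage II.1 is satisfied; the onus moves to the trustee.
At Stage II.2 the trustee must meet a preponderance (weight is at least 51): on (e) the weight is 96 less the opposing 46 gives net 50, which does not reach 51, so (e) does not meet the standard; on (f) the weight is 82 less the opposing 38 gives net 44, < 51, so (f) does not meet the standard.
  The trustee does not carry Stage II.2.
The analysis ends at Stage II.2; the beneficiary prevails on this issue.
Per-issue: Issue I → beneficiary; Issue II → beneficiary. The beneficiary must prevail on every issue; overall, the beneficiary prevails.

beneficiary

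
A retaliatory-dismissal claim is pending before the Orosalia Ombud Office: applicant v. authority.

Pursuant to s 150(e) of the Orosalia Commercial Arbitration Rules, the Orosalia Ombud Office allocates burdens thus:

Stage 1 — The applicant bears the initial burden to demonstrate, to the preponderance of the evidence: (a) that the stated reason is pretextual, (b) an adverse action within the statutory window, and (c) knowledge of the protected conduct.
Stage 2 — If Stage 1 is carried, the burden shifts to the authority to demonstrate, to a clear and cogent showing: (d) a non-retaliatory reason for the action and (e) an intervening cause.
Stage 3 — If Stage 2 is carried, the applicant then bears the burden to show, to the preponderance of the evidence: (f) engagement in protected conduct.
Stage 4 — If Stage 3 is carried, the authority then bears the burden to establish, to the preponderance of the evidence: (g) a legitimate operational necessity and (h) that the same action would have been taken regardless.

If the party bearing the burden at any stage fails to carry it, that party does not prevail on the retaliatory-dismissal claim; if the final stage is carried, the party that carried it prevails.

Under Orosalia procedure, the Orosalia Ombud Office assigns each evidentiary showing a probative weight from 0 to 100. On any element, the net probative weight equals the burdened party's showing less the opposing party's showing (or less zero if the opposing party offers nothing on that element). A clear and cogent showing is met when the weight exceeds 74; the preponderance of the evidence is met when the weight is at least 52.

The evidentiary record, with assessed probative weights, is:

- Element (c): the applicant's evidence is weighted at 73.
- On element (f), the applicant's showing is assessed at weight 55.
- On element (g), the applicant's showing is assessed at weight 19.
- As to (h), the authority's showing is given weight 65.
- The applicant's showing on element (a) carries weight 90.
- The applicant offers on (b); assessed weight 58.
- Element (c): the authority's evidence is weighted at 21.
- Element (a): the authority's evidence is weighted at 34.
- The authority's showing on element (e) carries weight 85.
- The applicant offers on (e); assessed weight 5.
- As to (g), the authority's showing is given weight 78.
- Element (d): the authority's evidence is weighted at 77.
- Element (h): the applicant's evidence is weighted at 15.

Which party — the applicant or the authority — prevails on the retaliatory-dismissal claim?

Stage 1 (applicant, the preponderance of the evidence, weight is at least 52): (a) net 90−34=56 ≥ 52 — meets; (b) 58 ≥ 52 — meets; (c) net 73−21=52 ≥ 52 — meets.
  Stage 1 carried; the burden shifts to the authority.
Stage 2 (authority, a clear and cogent showing, weight exceeds 74): (d) 77 > 74 — meets; (e) net 85−5=80 > 74 — meets.
  All elements met. The burden passes to the applicant.
Stage 3 (applicant, the preponderance of the evidence, weight is at least 52): (f) 55 ≥ 52 — meets.
  All elements met. The burden passes to the authority.
Stage 4 (authority, the preponderance of the evidence, weight is at least 52): (g) net 78−19=59 ≥ 52 — meets; (h) net 65−15=50 < 52 — fails.
  The authority does not carry Stage 4.
The analysis ends at Stage 4; the applicant prevails.

applicant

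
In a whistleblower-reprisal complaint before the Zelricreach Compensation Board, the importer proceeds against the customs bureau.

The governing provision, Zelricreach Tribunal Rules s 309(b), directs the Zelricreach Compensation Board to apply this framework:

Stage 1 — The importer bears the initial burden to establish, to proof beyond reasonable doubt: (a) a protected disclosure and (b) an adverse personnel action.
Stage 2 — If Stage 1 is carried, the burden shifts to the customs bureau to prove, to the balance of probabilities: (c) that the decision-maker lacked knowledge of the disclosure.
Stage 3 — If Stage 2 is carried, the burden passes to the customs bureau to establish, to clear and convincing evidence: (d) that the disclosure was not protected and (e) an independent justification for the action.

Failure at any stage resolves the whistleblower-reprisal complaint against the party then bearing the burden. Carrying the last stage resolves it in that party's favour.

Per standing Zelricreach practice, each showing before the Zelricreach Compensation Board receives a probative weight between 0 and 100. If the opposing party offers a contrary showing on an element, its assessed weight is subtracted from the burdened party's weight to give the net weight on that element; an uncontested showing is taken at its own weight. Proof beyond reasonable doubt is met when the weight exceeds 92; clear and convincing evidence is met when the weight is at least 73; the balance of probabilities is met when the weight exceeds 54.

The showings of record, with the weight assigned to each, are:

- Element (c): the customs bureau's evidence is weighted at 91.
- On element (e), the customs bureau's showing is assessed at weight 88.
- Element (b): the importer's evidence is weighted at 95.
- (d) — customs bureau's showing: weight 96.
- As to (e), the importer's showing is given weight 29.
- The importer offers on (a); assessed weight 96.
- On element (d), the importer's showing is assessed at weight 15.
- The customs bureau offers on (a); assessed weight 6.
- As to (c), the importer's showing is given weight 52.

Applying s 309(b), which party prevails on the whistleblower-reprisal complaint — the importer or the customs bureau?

customs bureau

Stage 1 — burden on importer; standard: proof beyond reasonable doubt (weight exceeds 92).
    (a): 96 − 6 = 90 ≤ 92 [not met]
    (b): 95 > 92 [met]
  Stage 1 not carried; the importer fails its burden.
The analysis ends at Stage 1; the customs bureau prevails.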